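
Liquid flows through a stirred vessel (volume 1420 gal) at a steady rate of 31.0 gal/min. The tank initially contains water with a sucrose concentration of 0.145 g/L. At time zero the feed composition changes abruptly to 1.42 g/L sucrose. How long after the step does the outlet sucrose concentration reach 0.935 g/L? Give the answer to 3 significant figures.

Species balance: V dC/dt = Q(C_in − C) ⇒ τ = V/Q = 45.806 min.
C(t) = C_in + (C₀ − C_in) e^(−t/τ). Set C = 0.935 and solve for t:
e^(−t/τ) = (C − C_in)/(C₀ − C_in) = (0.935 − 1.42)/(0.145 − 1.42) = 0.38039
t = −τ ln(…) = 45.806 × 0.96655 = 44.274 min.

44.3 min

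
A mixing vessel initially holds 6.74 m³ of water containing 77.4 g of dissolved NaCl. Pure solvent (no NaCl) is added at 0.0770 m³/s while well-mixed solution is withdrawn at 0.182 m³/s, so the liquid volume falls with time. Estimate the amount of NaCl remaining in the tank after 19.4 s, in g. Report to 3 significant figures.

Total volume: dV/dt = Q_in − Q_out = -0.10500 m³/s, so V(t) = 6.74 − 0.10500 t and V(19.4) = 4.7030 m³.
Solute balance: dm/dt = 0 − Q_out C = −Q_out m/V(t).
Separate: dm/m = −Q_out dt/V(t) ⇒ ln(m/m₀) = −(Q_out/(Q_in−Q_out)) ln(V/V₀).
m = m₀ (V₀/V)^(Q_out/(Q_in−Q_out)) = 77.4 × (6.74/4.7030)^(-1.7333) = 41.481 g.

41.5 g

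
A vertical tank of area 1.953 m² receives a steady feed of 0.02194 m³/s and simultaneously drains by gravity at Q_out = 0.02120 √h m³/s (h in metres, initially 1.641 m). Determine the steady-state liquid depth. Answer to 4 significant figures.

Level balance: A dh/dt = 0.02194 − 0.02120 √h. Setting dh/dt = 0:
Q_in = 0.02120 √h_ss ⇒ √h_ss = 0.02194/0.02120 = 1.03491.
h_ss = 1.03491² = 1.07103 m. (Since h₀ = 1.641 m > h_ss, the level will fall toward this value.)

1.071 m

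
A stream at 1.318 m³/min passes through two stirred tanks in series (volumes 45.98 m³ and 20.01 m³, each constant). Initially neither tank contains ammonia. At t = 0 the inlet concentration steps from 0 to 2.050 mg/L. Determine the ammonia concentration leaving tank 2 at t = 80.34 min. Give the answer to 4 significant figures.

1.695 mg/L

Each tank obeys Vᵢ dCᵢ/dt = Q(Cᵢ₋₁ − Cᵢ), so τᵢ = Vᵢ/Q.
τ₁ = 45.98/1.318 = 34.8862 min; τ₂ = 20.01/1.318 = 15.1821 min.
Solving the cascade with C₁(0)=C₂(0)=0 gives C₂(t) = C_in[1 − (τ₁ e^(−t/τ₁) − τ₂ e^(−t/τ₂))/(τ₁ − τ₂)].
At t = 80.34: e^(−t/τ₁) = 0.0999668, e^(−t/τ₂) = 0.00503289.
C₂ = 2.050·[1 − (34.8862·0.0999668 − 15.1821·0.00503289)/(19.7041)] = 2.050·0.826886 = 1.69512 mg/L.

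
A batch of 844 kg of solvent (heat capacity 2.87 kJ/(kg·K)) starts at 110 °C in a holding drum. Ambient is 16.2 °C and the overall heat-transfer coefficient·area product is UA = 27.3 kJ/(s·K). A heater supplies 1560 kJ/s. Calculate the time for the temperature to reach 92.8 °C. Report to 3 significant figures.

56.2 s

Heat balance on the well-mixed liquid: M c_p dT/dt = −UA(T − T_amb) + Q̇.
τ = M c_p/UA = 88.728 s; T_ss = T_amb + Q̇/UA = 16.2 + 1560/27.3 = 73.343 °C.
T(t) = T_ss + (T₀ − T_ss)e^(−t/τ); set T = 92.8:
t = −τ ln[(T − T_ss)/(T₀ − T_ss)] = −88.728 · ln(0.53079) = 56.200 s.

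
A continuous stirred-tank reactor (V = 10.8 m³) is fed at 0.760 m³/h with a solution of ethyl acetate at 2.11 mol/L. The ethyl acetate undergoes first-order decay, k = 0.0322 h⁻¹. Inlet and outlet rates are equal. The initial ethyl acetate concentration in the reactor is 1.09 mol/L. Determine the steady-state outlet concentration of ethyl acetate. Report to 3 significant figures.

Species balance: V dC/dt = Q C_in − Q C − k V C.
At steady state: 0 = Q C_in − (Q + kV) C_ss, so C_ss = Q C_in/(Q + kV).
C_ss = 0.760·2.11/(0.760 + 0.0322·10.8) = 1.6036/1.1078 = 1.4476 mol/L.

1.45 mol/L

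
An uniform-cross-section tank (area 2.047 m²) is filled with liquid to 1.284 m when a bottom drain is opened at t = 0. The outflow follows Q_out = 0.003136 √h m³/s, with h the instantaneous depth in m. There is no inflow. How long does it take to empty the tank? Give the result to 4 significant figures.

1479 s

A dh/dt = −Q_out = −0.003136 √h.
Separate and integrate: 2(√h − √h₀) = −(0.003136/A) t.
Tank is empty when √h = 0: t_empty = 2A√h₀/0.003136.
t_empty = 2·2.047·√1.284/0.003136 = 4.09400·1.13314/0.003136 = 1479.29 s.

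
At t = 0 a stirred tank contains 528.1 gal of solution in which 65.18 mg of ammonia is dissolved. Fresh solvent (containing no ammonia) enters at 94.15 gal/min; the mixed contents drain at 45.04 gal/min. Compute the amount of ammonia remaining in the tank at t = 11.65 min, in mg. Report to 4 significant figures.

Let m(t) be the amount of ammonia. Volume: V(t) = V₀ + (Q_in − Q_out) t = 528.1 + 49.1100 t; V(11.65) = 1100.23 gal.
Species balance (pure solvent in): dm/dt = −Q_out · m/V(t).
Separate: dm/m = −Q_out dt/V(t) ⇒ ln(m/m₀) = −(Q_out/(Q_in−Q_out)) ln(V/V₀).
m = m₀ (V₀/V)^(Q_out/(Q_in−Q_out)) = 65.18 × (528.1/1100.23)^(0.917125) = 33.2479 mg.

33.25 mg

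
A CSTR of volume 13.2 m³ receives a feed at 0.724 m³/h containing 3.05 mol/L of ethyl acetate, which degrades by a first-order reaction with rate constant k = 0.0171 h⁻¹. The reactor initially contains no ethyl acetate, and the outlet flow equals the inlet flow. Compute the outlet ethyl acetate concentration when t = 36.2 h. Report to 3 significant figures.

2.15 mol/L

Accumulation = in − out − consumed: V dC/dt = Q C_in − Q C − k V C.
This is linear with rate a = Q/V + k = 0.071948 h⁻¹.
C_ss = Q C_in/(Q + kV) = 2.3251 mol/L; C(t) = C_ss + (C₀ − C_ss) e^(−a t).
C(36.2) = 2.3251 + (-2.3251)·e^(−0.071948·36.2) = 2.3251 + (-2.3251)·0.073937 = 2.1532 mol/L.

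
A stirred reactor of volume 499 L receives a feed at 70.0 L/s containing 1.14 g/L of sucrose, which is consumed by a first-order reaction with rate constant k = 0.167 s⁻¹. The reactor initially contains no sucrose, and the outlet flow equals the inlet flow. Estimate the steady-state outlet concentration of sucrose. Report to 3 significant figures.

V dC/dt = Q(C_in − C) − k V C.
At steady state: 0 = Q C_in − (Q + kV) C_ss, so C_ss = Q C_in/(Q + kV).
C_ss = 70.0·1.14/(70.0 + 0.167·499) = 79.800/153.33 = 0.52044 g/L.

0.520 g/L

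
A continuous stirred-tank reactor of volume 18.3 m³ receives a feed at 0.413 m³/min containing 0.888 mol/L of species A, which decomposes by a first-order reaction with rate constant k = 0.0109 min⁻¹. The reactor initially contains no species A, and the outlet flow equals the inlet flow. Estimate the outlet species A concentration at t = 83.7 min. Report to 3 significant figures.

Accumulation = in − out − consumed: V dC/dt = Q C_in − Q C − k V C.
This is linear with rate a = Q/V + k = 0.033468 min⁻¹.
C_ss = Q C_in/(Q + kV) = 0.59880 mol/L; C(t) = C_ss + (C₀ − C_ss) e^(−a t).
C(83.7) = 0.59880 + (-0.59880)·e^(−0.033468·83.7) = 0.59880 + (-0.59880)·0.060731 = 0.56243 mol/L.

0.562 mol/L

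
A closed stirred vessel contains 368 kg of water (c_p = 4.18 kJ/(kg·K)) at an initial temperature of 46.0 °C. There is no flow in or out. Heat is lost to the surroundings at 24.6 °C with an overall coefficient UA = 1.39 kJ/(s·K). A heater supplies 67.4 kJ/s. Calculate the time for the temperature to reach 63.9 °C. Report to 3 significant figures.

Lumped-capacitance energy balance: M c_p dT/dt = UA(T_amb − T) + Q̇.
τ = M c_p/UA = 1106.6 s; T_ss = T_amb + Q̇/UA = 24.6 + 67.4/1.39 = 73.089 °C.
T(t) = T_ss + (T₀ − T_ss)e^(−t/τ); set T = 63.9:
t = −τ ln[(T − T_ss)/(T₀ − T_ss)] = −1106.6 · ln(0.33922) = 1196.4 s.

1200 s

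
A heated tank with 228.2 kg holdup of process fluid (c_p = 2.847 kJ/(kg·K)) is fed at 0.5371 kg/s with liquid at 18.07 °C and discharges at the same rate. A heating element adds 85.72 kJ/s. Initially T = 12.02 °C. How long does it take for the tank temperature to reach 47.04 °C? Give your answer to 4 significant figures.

M c_p dT/dt = ṁ c_p (T_in − T) + Q̇.
τ = M/ṁ = 424.874 s; T_ss = T_in + Q̇/(ṁ c_p) = 74.1283 °C.
T(t) = T_ss + (T₀ − T_ss) e^(−t/τ). Set T = 47.04:
e^(−t/τ) = (47.04 − 74.1283)/(12.02 − 74.1283) = 0.436146
t = −424.874 · ln(0.436146) = 352.552 s.

352.6 s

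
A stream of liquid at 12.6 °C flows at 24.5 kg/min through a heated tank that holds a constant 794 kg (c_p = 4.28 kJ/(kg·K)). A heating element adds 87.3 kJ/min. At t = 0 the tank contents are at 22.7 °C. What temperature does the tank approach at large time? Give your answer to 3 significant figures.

13.4 °C

M c_p dT/dt = ṁ c_p (T_in − T) + Q̇.
At steady state dT/dt = 0 ⇒ T_ss = T_in + Q̇/(ṁ c_p) = 12.6 + 87.3/(24.5·4.28) = 13.433 °C.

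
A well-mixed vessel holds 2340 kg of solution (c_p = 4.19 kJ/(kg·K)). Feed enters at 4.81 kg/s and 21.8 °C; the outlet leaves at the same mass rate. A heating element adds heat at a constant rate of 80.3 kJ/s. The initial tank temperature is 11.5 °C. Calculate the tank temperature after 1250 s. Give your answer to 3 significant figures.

24.7 °C

M c_p dT/dt = ṁ c_p (T_in − T) + Q̇.
τ = M/ṁ = 486.49 s; T_ss = T_in + Q̇/(ṁ c_p) = 21.8 + 80.3/(4.81·4.19) = 25.784 °C.
Integrating: T(t) = T_ss + (T₀ − T_ss) e^(−t/τ).
T(1250) = 25.784 + (-14.284)·e^(−1250/486.49) = 25.784 + (-14.284)·0.076578 = 24.690 °C.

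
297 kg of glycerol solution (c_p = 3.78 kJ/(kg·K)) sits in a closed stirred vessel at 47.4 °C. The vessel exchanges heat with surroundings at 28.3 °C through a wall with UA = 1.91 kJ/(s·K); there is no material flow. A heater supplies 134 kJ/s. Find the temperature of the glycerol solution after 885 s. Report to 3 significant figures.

M c_p dT/dt = −UA(T − T_amb) + Q̇.
dT/dt = (T_ss − T)/τ with T_ss = T_amb + Q̇/UA = 28.3 + 134/1.91 = 98.457 °C, τ = M c_p/UA = 297·3.78/1.91 = 587.78 s.
Integrating: T(t) = T_ss + (T₀ − T_ss) e^(−t/τ).
T(885) = 98.457 + (-51.057)·0.22187 = 87.129 °C.

87.1 °C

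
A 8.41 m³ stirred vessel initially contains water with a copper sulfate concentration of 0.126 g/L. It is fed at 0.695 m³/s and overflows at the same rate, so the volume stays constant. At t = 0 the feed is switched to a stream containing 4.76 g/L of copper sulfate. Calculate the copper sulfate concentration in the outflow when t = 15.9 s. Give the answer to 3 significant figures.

3.51 g/L

Transient balance on the dissolved component: V dC/dt = Q(C_in − C).
Time constant τ = V/Q = 8.41/0.695 = 12.101 s.
Solution: C(t) = C_in + (C₀ − C_in) e^(−t/τ).
C(15.9) = 4.76 + (0.126 − 4.76)·e^(−15.9/12.101) = 4.76 + (-4.6340)·0.26875 = 3.5146 g/L.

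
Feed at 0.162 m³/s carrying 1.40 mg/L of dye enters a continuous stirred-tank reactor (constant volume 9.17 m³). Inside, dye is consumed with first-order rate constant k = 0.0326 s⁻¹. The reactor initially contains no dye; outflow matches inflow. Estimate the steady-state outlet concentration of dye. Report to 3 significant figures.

0.492 mg/L

V dC/dt = Q(C_in − C) − k V C.
At steady state: 0 = Q C_in − (Q + kV) C_ss, so C_ss = Q C_in/(Q + kV).
C_ss = 0.162·1.40/(0.162 + 0.0326·9.17) = 0.22680/0.46094 = 0.49204 mg/L.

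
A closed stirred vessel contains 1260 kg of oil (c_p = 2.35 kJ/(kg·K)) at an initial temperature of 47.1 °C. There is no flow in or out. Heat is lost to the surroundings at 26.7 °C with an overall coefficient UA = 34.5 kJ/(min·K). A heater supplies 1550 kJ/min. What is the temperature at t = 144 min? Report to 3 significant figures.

M c_p dT/dt = −UA(T − T_amb) + Q̇.
dT/dt = (T_ss − T)/τ with T_ss = T_amb + Q̇/UA = 26.7 + 1550/34.5 = 71.628 °C, τ = M c_p/UA = 1260·2.35/34.5 = 85.826 min.
This is linear first-order; T(t) = T_ss + (T₀ − T_ss) e^(−t/τ).
T(144) = 71.628 + (-24.528)·0.18678 = 67.046 °C.

67.0 °C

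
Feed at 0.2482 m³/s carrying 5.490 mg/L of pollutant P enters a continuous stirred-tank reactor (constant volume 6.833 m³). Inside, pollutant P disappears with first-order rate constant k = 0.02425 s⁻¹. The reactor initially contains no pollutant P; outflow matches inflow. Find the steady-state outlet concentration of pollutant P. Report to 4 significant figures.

Species balance: V dC/dt = Q C_in − Q C − k V C.
At steady state: 0 = Q C_in − (Q + kV) C_ss, so C_ss = Q C_in/(Q + kV).
C_ss = 0.2482·5.490/(0.2482 + 0.02425·6.833) = 1.36262/0.413900 = 3.29214 mg/L.

3.292 mg/L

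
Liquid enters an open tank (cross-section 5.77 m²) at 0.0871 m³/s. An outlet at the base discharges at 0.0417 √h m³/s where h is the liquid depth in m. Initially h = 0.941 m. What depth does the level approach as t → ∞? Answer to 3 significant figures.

A dh/dt = Q_in − 0.0417 √h. Steady state requires inflow = outflow:
Q_in = 0.0417 √h_ss ⇒ √h_ss = 0.0871/0.0417 = 2.0887.
h_ss = 2.0887² = 4.3628 m. (Since h₀ = 0.941 m < h_ss, the level will rise toward this value.)

4.36 m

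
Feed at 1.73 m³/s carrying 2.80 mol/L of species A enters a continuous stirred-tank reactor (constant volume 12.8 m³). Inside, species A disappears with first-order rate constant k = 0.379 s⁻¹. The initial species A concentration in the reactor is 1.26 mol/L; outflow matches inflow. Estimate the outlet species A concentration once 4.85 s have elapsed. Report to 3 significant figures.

Species balance: V dC/dt = Q C_in − Q C − k V C.
This is linear with rate a = Q/V + k = 0.51416 s⁻¹.
C_ss = Q C_in/(Q + kV) = 0.73604 mol/L; C(t) = C_ss + (C₀ − C_ss) e^(−a t).
C(4.85) = 0.73604 + (0.52396)·e^(−0.51416·4.85) = 0.73604 + (0.52396)·0.082607 = 0.77932 mol/L.

0.779 mol/L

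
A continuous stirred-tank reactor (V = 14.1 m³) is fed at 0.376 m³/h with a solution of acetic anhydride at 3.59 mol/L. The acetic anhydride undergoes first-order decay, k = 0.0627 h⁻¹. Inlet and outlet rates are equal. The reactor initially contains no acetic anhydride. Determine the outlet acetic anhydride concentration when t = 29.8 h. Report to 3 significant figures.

0.997 mol/L

V dC/dt = Q(C_in − C) − k V C.
dC/dt = (Q/V) C_in − (Q/V + k) C; effective rate a = Q/V + k = 0.026667 + 0.0627 = 0.089367 h⁻¹.
C_ss = Q C_in/(Q + kV) = 1.0712 mol/L; C(t) = C_ss + (C₀ − C_ss) e^(−a t).
C(29.8) = 1.0712 + (-1.0712)·e^(−0.089367·29.8) = 1.0712 + (-1.0712)·0.069730 = 0.99654 mol/L.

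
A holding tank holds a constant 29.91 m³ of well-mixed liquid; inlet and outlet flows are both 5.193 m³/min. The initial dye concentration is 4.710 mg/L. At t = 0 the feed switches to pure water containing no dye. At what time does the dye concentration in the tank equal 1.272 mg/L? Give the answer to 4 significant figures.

Species balance on the tank: V dC/dt = Q(C_in − C), so τ = V/Q = 5.75968 min.
C(t) = C_in + (C₀ − C_in) e^(−t/τ). Set C = 1.272 and solve for t:
e^(−t/τ) = (C − C_in)/(C₀ − C_in) = (1.272 − 0)/(4.710 − 0) = 0.270064
t = −τ ln(…) = 5.75968 × 1.30910 = 7.53998 min.

7.540 min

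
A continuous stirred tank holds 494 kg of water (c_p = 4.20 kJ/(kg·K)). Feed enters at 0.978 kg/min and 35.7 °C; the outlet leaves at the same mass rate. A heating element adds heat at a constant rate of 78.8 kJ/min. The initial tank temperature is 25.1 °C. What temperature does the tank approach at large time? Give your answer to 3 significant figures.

Unsteady energy balance on the tank contents: M c_p dT/dt = ṁ c_p (T_in − T) + 78.8.
At steady state dT/dt = 0 ⇒ T_ss = T_in + Q̇/(ṁ c_p) = 35.7 + 78.8/(0.978·4.20) = 54.884 °C.

54.9 °C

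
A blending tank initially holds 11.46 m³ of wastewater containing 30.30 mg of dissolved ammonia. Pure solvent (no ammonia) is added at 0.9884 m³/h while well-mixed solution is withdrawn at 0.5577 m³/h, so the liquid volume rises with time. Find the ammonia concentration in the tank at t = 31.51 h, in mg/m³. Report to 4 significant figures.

Let m(t) be the amount of ammonia. Volume: V(t) = V₀ + (Q_in − Q_out) t = 11.46 + 0.430700 t; V(31.51) = 25.0314 m³.
Solute balance: dm/dt = 0 − Q_out C = −Q_out m/V(t).
dm/m = −Q_out dt/(V₀ + 0.430700 t); integrating gives ln(m/m₀) = −(Q_out/(Q_in−Q_out)) ln(V/V₀).
m = m₀ (V₀/V)^(Q_out/(Q_in−Q_out)) = 30.30 × (11.46/25.0314)^(1.29487) = 11.0178 mg.
C = m/V = 11.0178/25.0314 = 0.440159 mg/m³.

0.4402 mg/m³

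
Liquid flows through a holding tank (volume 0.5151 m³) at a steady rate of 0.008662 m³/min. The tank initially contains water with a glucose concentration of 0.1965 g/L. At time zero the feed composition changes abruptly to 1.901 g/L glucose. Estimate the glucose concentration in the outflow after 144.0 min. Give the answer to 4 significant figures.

1.750 g/L

Transient balance on the dissolved component: V dC/dt = Q(C_in − C).
So dC/dt = (C_in − C)/τ with τ = V/Q = 0.5151/0.008662 = 59.4666 min.
Solution: C(t) = C_in + (C₀ − C_in) e^(−t/τ).
C(144.0) = 1.901 + (0.1965 − 1.901)·e^(−144.0/59.4666) = 1.901 + (-1.70450)·0.0887860 = 1.74966 g/L.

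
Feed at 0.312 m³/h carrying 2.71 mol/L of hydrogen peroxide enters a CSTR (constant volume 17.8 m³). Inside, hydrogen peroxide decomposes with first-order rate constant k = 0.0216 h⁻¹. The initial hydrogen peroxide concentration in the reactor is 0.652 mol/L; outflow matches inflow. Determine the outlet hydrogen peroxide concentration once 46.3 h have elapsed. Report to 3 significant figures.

1.12 mol/L

Species balance: V dC/dt = Q C_in − Q C − k V C.
dC/dt = (Q/V) C_in − (Q/V + k) C; effective rate a = Q/V + k = 0.017528 + 0.0216 = 0.039128 h⁻¹.
C_ss = Q C_in/(Q + kV) = 1.2140 mol/L; C(t) = C_ss + (C₀ − C_ss) e^(−a t).
C(46.3) = 1.2140 + (-0.56199)·e^(−0.039128·46.3) = 1.2140 + (-0.56199)·0.16339 = 1.1222 mol/L.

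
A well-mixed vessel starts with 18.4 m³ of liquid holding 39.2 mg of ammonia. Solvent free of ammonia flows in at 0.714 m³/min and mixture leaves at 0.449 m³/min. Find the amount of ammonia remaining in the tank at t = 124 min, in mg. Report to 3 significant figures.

6.91 mg

Let m(t) be the amount of ammonia. Volume: V(t) = V₀ + (Q_in − Q_out) t = 18.4 + 0.26500 t; V(124) = 51.260 m³.
No ammonia enters, so dm/dt = −Q_out · (m/V).
Separate: dm/m = −Q_out dt/V(t) ⇒ ln(m/m₀) = −(Q_out/(Q_in−Q_out)) ln(V/V₀).
m = m₀ (V₀/V)^(Q_out/(Q_in−Q_out)) = 39.2 × (18.4/51.260)^(1.6943) = 6.9083 mg.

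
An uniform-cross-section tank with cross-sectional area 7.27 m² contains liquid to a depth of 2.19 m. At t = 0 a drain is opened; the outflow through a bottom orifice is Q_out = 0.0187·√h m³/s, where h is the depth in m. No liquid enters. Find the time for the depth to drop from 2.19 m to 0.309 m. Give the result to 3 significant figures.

With no inflow, A dh/dt = −0.0187 √h.
This is separable: 2 d(√h)/dt = −0.0187/A, so √h = √h₀ − (0.0187/(2A)) t.
t = 2A(√h₀ − √h)/0.0187 = 2·7.27·(√2.19 − √0.309)/0.0187
  = 14.540 × (1.4799 − 0.55588) / 0.0187 = 718.44 s.

718 s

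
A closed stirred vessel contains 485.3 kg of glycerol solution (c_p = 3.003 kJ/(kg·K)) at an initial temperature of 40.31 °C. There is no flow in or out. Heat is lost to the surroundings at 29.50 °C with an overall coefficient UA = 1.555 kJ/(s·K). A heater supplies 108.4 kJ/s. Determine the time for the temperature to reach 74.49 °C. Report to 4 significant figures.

M c_p dT/dt = −UA(T − T_amb) + Q̇.
τ = M c_p/UA = 937.206 s; T_ss = T_amb + Q̇/UA = 29.50 + 108.4/1.555 = 99.2106 °C.
T(t) = T_ss + (T₀ − T_ss)e^(−t/τ); set T = 74.49:
t = −τ ln[(T − T_ss)/(T₀ − T_ss)] = −937.206 · ln(0.419700) = 813.696 s.

813.7 s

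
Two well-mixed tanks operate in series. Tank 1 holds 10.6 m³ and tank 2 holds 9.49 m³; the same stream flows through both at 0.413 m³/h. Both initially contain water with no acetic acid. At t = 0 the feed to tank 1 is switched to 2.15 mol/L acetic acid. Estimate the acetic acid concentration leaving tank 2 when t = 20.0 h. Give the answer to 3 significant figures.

0.429 mol/L

Species balance on tank i: dCᵢ/dt = (Cᵢ₋₁ − Cᵢ)/τᵢ with τᵢ = Vᵢ/Q.
τ₁ = 10.6/0.413 = 25.666 h; τ₂ = 9.49/0.413 = 22.978 h.
Solving the cascade with C₁(0)=C₂(0)=0 gives C₂(t) = C_in[1 − (τ₁ e^(−t/τ₁) − τ₂ e^(−t/τ₂))/(τ₁ − τ₂)].
At t = 20.0: e^(−t/τ₁) = 0.45875, e^(−t/τ₂) = 0.41879.
C₂ = 2.15·[1 − (25.666·0.45875 − 22.978·0.41879)/(2.6877)] = 2.15·0.19957 = 0.42909 mol/L.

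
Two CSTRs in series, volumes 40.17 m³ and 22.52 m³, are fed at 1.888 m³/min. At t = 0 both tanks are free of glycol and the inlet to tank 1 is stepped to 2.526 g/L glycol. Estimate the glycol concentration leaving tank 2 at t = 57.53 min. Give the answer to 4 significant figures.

Time constants: τᵢ = Vᵢ/Q for each well-mixed tank.
τ₁ = 40.17/1.888 = 21.2765 min; τ₂ = 22.52/1.888 = 11.9280 min.
Solving the cascade with C₁(0)=C₂(0)=0 gives C₂(t) = C_in[1 − (τ₁ e^(−t/τ₁) − τ₂ e^(−t/τ₂))/(τ₁ − τ₂)].
At t = 57.53: e^(−t/τ₁) = 0.0669423, e^(−t/τ₂) = 0.00804167.
C₂ = 2.526·[1 − (21.2765·0.0669423 − 11.9280·0.00804167)/(9.34852)] = 2.526·0.857905 = 2.16707 g/L.

2.167 g/L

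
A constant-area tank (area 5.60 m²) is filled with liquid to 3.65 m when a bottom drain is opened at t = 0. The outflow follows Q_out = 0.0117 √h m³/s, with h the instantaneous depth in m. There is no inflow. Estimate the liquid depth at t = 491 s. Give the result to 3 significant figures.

1.95 m

With no inflow, A dh/dt = −0.0117 √h.
This is separable: 2 d(√h)/dt = −0.0117/A, so √h = √h₀ − (0.0117/(2A)) t.
√h = √3.65 − 0.0117·491/(2·5.60) = 1.9105 − 0.51292 = 1.3976.
h = 1.3976² = 1.9532 m.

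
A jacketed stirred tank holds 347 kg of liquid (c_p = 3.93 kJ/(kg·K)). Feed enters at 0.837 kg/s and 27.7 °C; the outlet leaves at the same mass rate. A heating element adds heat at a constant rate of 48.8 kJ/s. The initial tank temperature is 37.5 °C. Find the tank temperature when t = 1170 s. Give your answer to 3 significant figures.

First-law balance (no shaft work): M c_p dT/dt = ṁ c_p (T_in − T) + 48.8.
Rearrange: dT/dt = (T_ss − T)/τ with τ = M/ṁ = 414.58 s and T_ss = T_in + Q̇/(ṁ c_p) = 42.535 °C.
Integrating: T(t) = T_ss + (T₀ − T_ss) e^(−t/τ).
T(1170) = 42.535 + (-5.0355)·e^(−1170/414.58) = 42.535 + (-5.0355)·0.059477 = 42.236 °C.

42.2 °C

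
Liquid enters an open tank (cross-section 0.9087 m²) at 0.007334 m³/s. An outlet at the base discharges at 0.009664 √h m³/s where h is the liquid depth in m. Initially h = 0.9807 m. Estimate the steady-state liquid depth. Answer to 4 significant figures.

Mass balance (ρ constant): A dh/dt = Q_in − 0.009664 √h. At steady state dh/dt = 0:
Q_in = 0.009664 √h_ss ⇒ √h_ss = 0.007334/0.009664 = 0.758899.
h_ss = 0.758899² = 0.575928 m. (Since h₀ = 0.9807 m > h_ss, the level will fall toward this value.)

0.5759 m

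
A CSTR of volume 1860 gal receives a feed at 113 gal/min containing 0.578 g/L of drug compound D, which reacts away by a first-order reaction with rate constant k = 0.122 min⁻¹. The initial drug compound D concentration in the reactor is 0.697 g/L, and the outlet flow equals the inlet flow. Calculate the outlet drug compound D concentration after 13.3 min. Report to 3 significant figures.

0.237 g/L

V dC/dt = Q(C_in − C) − k V C.
This is linear with rate a = Q/V + k = 0.18275 min⁻¹.
C_ss = Q C_in/(Q + kV) = 0.19215 g/L; C(t) = C_ss + (C₀ − C_ss) e^(−a t).
C(13.3) = 0.19215 + (0.50485)·e^(−0.18275·13.3) = 0.19215 + (0.50485)·0.087983 = 0.23656 g/L.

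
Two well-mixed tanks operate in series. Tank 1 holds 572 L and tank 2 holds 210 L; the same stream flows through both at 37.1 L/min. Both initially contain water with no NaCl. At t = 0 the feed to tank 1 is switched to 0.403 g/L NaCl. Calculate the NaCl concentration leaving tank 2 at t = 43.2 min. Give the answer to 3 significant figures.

0.364 g/L

Time constants: τᵢ = Vᵢ/Q for each well-mixed tank.
τ₁ = 572/37.1 = 15.418 min; τ₂ = 210/37.1 = 5.6604 min.
Tank 1: C₁ = C_in(1 − e^(−t/τ₁)). Tank 2 (τ₁ ≠ τ₂): C₂ = C_in[1 − (τ₁ e^(−t/τ₁) − τ₂ e^(−t/τ₂))/(τ₁ − τ₂)].
At t = 43.2: e^(−t/τ₁) = 0.060691, e^(−t/τ₂) = 0.00048469.
C₂ = 0.403·[1 − (15.418·0.060691 − 5.6604·0.00048469)/(9.7574)] = 0.403·0.90438 = 0.36447 g/L.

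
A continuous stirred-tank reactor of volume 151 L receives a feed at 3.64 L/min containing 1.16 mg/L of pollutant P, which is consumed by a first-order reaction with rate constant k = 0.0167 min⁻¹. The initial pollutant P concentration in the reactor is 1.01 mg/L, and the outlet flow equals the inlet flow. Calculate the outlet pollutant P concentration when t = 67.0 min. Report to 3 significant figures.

0.706 mg/L

Species balance: V dC/dt = Q C_in − Q C − k V C.
dC/dt = (Q/V) C_in − (Q/V + k) C; effective rate a = Q/V + k = 0.024106 + 0.0167 = 0.040806 min⁻¹.
C_ss = Q C_in/(Q + kV) = 0.68527 mg/L; C(t) = C_ss + (C₀ − C_ss) e^(−a t).
C(67.0) = 0.68527 + (0.32473)·e^(−0.040806·67.0) = 0.68527 + (0.32473)·0.064959 = 0.70636 mg/L.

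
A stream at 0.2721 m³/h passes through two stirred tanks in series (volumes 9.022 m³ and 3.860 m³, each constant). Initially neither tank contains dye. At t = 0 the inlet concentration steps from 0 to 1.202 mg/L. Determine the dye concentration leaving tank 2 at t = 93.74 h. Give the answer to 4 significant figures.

1.079 mg/L

Species balance on tank i: dCᵢ/dt = (Cᵢ₋₁ − Cᵢ)/τᵢ with τᵢ = Vᵢ/Q.
τ₁ = 9.022/0.2721 = 33.1569 h; τ₂ = 3.860/0.2721 = 14.1860 h.
Tank 1: C₁ = C_in(1 − e^(−t/τ₁)). Tank 2 (τ₁ ≠ τ₂): C₂ = C_in[1 − (τ₁ e^(−t/τ₁) − τ₂ e^(−t/τ₂))/(τ₁ − τ₂)].
At t = 93.74: e^(−t/τ₁) = 0.0591806, e^(−t/τ₂) = 0.00134961.
C₂ = 1.202·[1 − (33.1569·0.0591806 − 14.1860·0.00134961)/(18.9710)] = 1.202·0.897575 = 1.07889 mg/L.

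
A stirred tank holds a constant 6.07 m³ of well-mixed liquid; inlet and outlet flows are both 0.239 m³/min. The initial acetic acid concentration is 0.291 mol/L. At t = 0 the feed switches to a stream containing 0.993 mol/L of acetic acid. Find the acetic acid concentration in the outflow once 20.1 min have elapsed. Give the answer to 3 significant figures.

0.675 mol/L

Accumulation = in − out for the solute gives V dC/dt = Q(C_in − C).
Rewrite as dC/dt + C/τ = C_in/τ, τ = V/Q = 25.397 min.
This is linear first-order; C(t) = C_in + (C₀ − C_in) e^(−t/τ).
C(20.1) = 0.993 + (0.291 − 0.993)·e^(−20.1/25.397) = 0.993 + (-0.70200)·0.45320 = 0.67485 mol/L.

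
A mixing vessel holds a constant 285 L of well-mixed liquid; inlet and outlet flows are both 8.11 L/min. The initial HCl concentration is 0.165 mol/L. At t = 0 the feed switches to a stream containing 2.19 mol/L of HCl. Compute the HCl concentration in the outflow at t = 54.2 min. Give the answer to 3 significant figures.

1.76 mol/L

Species balance on the tank: V dC/dt = Q(C_in − C).
So dC/dt = (C_in − C)/τ with τ = V/Q = 285/8.11 = 35.142 min.
Integrating: C(t) = C_in + (C₀ − C_in) e^(−t/τ).
C(54.2) = 2.19 + (0.165 − 2.19)·e^(−54.2/35.142) = 2.19 + (-2.0250)·0.21388 = 1.7569 mol/L.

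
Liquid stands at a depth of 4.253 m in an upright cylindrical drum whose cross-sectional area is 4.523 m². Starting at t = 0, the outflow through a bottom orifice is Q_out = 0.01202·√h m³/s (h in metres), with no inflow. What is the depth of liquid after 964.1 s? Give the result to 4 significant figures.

0.6103 m

With no inflow, A dh/dt = −0.01202 √h.
∫ h^(−1/2) dh = −(0.01202/A) ∫ dt, giving 2√h = 2√h₀ − (0.01202/A) t.
√h = √4.253 − 0.01202·964.1/(2·4.523) = 2.06228 − 1.28106 = 0.781219.
h = 0.781219² = 0.610303 m.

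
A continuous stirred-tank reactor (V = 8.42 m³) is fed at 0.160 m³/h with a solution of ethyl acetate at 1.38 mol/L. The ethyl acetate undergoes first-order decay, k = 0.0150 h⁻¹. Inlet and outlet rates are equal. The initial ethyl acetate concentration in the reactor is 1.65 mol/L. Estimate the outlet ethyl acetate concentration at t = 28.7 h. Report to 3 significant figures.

1.10 mol/L

V dC/dt = Q(C_in − C) − k V C.
dC/dt = (Q/V) C_in − (Q/V + k) C; effective rate a = Q/V + k = 0.019002 + 0.0150 = 0.034002 h⁻¹.
C_ss = Q C_in/(Q + kV) = 0.77122 mol/L; C(t) = C_ss + (C₀ − C_ss) e^(−a t).
C(28.7) = 0.77122 + (0.87878)·e^(−0.034002·28.7) = 0.77122 + (0.87878)·0.37687 = 1.1024 mol/L.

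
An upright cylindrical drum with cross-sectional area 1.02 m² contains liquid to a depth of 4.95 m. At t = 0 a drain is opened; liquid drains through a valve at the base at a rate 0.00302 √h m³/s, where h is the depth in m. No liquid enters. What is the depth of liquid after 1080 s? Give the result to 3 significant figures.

0.392 m

Volume balance on the tank: A dh/dt = −0.00302 √h.
∫ h^(−1/2) dh = −(0.00302/A) ∫ dt, giving 2√h = 2√h₀ − (0.00302/A) t.
√h = √4.95 − 0.00302·1080/(2·1.02) = 2.2249 − 1.5988 = 0.62604.
h = 0.62604² = 0.39192 m.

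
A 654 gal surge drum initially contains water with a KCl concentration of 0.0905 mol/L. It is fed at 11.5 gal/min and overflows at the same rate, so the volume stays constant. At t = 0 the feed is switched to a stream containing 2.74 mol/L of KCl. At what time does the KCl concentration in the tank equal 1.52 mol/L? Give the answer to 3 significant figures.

44.1 min

Unsteady species balance (constant V, well mixed): V dC/dt = Q(C_in − C), so τ = V/Q = 56.870 min.
C(t) = C_in + (C₀ − C_in) e^(−t/τ). Set C = 1.52 and solve for t:
e^(−t/τ) = (C − C_in)/(C₀ − C_in) = (1.52 − 2.74)/(0.0905 − 2.74) = 0.46046
t = −τ ln(…) = 56.870 × 0.77552 = 44.103 min.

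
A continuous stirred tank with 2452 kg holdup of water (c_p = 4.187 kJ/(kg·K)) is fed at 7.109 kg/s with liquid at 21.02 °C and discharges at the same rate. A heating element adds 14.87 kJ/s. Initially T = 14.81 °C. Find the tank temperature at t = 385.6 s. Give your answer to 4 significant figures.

19.33 °C

First-law balance (no shaft work): M c_p dT/dt = ṁ c_p (T_in − T) + 14.87.
τ = M/ṁ = 344.915 s; T_ss = T_in + Q̇/(ṁ c_p) = 21.02 + 14.87/(7.109·4.187) = 21.5196 °C.
Solution: T(t) = T_ss + (T₀ − T_ss) e^(−t/τ).
T(385.6) = 21.5196 + (-6.70957)·e^(−385.6/344.915) = 21.5196 + (-6.70957)·0.326947 = 19.3259 °C.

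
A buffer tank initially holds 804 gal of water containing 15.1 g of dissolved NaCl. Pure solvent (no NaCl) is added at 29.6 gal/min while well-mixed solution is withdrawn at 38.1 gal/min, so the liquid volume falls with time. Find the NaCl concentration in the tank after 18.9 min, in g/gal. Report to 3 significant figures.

0.00864 g/gal

Let m(t) be the amount of NaCl. Volume: V(t) = V₀ + (Q_in − Q_out) t = 804 − 8.5000 t; V(18.9) = 643.35 gal.
No NaCl enters, so dm/dt = −Q_out · (m/V).
dm/m = −Q_out dt/(V₀ − 8.5000 t); integrating gives ln(m/m₀) = −(Q_out/(Q_in−Q_out)) ln(V/V₀).
m = m₀ (V₀/V)^(Q_out/(Q_in−Q_out)) = 15.1 × (804/643.35)^(-4.4824) = 5.5596 g.
C = m/V = 5.5596/643.35 = 0.0086417 g/gal.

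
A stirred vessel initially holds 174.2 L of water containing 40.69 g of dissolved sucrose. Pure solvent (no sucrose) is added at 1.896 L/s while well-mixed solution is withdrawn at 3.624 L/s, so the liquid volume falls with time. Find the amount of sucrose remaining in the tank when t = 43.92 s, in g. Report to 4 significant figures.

12.26 g

Let m(t) be the amount of sucrose. Volume: V(t) = V₀ + (Q_in − Q_out) t = 174.2 − 1.72800 t; V(43.92) = 98.3062 L.
Solute balance: dm/dt = 0 − Q_out C = −Q_out m/V(t).
Separate: dm/m = −Q_out dt/V(t) ⇒ ln(m/m₀) = −(Q_out/(Q_in−Q_out)) ln(V/V₀).
m = m₀ (V₀/V)^(Q_out/(Q_in−Q_out)) = 40.69 × (174.2/98.3062)^(-2.09722) = 12.2574 g.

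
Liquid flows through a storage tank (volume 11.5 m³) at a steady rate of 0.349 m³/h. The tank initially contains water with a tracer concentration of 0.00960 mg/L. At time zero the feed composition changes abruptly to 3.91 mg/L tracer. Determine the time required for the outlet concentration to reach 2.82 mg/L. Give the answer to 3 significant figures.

Unsteady species balance (constant V, well mixed): V dC/dt = Q(C_in − C), so τ = V/Q = 32.951 h.
C(t) = C_in + (C₀ − C_in) e^(−t/τ). Set C = 2.82 and solve for t:
e^(−t/τ) = (C − C_in)/(C₀ − C_in) = (2.82 − 3.91)/(0.00960 − 3.91) = 0.27946
t = −τ ln(…) = 32.951 × 1.2749 = 42.010 h.

42.0 h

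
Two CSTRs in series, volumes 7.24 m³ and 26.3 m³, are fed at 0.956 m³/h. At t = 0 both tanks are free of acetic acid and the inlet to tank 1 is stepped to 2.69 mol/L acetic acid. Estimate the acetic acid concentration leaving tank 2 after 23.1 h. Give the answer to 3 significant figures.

1.14 mol/L

Time constants: τᵢ = Vᵢ/Q for each well-mixed tank.
τ₁ = 7.24/0.956 = 7.5732 h; τ₂ = 26.3/0.956 = 27.510 h.
Solving the cascade with C₁(0)=C₂(0)=0 gives C₂(t) = C_in[1 − (τ₁ e^(−t/τ₁) − τ₂ e^(−t/τ₂))/(τ₁ − τ₂)].
At t = 23.1: e^(−t/τ₁) = 0.047348, e^(−t/τ₂) = 0.43185.
C₂ = 2.69·[1 − (7.5732·0.047348 − 27.510·0.43185)/(-19.937)] = 2.69·0.42210 = 1.1354 mol/L.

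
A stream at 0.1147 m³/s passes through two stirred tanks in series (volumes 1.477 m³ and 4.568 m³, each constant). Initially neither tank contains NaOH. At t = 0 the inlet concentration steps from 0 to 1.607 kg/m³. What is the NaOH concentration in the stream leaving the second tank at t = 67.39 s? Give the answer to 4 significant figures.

1.174 kg/m³

Each tank obeys Vᵢ dCᵢ/dt = Q(Cᵢ₋₁ − Cᵢ), so τᵢ = Vᵢ/Q.
τ₁ = 1.477/0.1147 = 12.8771 s; τ₂ = 4.568/0.1147 = 39.8256 s.
Solving the cascade with C₁(0)=C₂(0)=0 gives C₂(t) = C_in[1 − (τ₁ e^(−t/τ₁) − τ₂ e^(−t/τ₂))/(τ₁ − τ₂)].
At t = 67.39: e^(−t/τ₁) = 0.00533571, e^(−t/τ₂) = 0.184128.
C₂ = 1.607·[1 − (12.8771·0.00533571 − 39.8256·0.184128)/(-26.9486)] = 1.607·0.730439 = 1.17381 kg/m³.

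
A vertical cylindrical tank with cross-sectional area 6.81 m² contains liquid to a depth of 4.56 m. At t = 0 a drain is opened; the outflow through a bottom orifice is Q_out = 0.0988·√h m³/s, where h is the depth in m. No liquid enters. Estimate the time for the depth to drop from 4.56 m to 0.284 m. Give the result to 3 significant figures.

Volume balance on the tank: A dh/dt = −0.0988 √h.
This is separable: 2 d(√h)/dt = −0.0988/A, so √h = √h₀ − (0.0988/(2A)) t.
t = 2A(√h₀ − √h)/0.0988 = 2·6.81·(√4.56 − √0.284)/0.0988
  = 13.620 × (2.1354 − 0.53292) / 0.0988 = 220.91 s.

221 s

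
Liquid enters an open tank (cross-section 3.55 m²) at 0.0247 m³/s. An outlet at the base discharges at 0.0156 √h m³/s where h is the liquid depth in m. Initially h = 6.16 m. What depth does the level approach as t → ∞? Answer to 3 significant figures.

Volume balance on the tank: A dh/dt = Q_in − 0.0156 √h. At steady state dh/dt = 0:
Q_in = 0.0156 √h_ss ⇒ √h_ss = 0.0247/0.0156 = 1.5833.
h_ss = 1.5833² = 2.5069 m. (Since h₀ = 6.16 m > h_ss, the level will fall toward this value.)

2.51 m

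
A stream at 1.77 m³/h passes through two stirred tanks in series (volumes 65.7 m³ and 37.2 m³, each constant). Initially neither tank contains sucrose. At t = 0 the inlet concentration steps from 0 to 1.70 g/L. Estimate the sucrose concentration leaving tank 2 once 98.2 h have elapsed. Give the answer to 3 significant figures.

Each tank obeys Vᵢ dCᵢ/dt = Q(Cᵢ₋₁ − Cᵢ), so τᵢ = Vᵢ/Q.
τ₁ = 65.7/1.77 = 37.119 h; τ₂ = 37.2/1.77 = 21.017 h.
Solving the cascade with C₁(0)=C₂(0)=0 gives C₂(t) = C_in[1 − (τ₁ e^(−t/τ₁) − τ₂ e^(−t/τ₂))/(τ₁ − τ₂)].
At t = 98.2: e^(−t/τ₁) = 0.070965, e^(−t/τ₂) = 0.0093496.
C₂ = 1.70·[1 − (37.119·0.070965 − 21.017·0.0093496)/(16.102)] = 1.70·0.84861 = 1.4426 g/L.

1.44 g/L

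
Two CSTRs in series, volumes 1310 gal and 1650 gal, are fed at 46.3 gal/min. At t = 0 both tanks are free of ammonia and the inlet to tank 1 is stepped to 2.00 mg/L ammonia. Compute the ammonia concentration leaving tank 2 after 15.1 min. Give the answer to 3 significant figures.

Species balance on tank i: dCᵢ/dt = (Cᵢ₋₁ − Cᵢ)/τᵢ with τᵢ = Vᵢ/Q.
τ₁ = 1310/46.3 = 28.294 min; τ₂ = 1650/46.3 = 35.637 min.
Solving the cascade with C₁(0)=C₂(0)=0 gives C₂(t) = C_in[1 − (τ₁ e^(−t/τ₁) − τ₂ e^(−t/τ₂))/(τ₁ − τ₂)].
At t = 15.1: e^(−t/τ₁) = 0.58644, e^(−t/τ₂) = 0.65461.
C₂ = 2.00·[1 − (28.294·0.58644 − 35.637·0.65461)/(-7.3434)] = 2.00·0.082729 = 0.16546 mg/L.

0.165 mg/L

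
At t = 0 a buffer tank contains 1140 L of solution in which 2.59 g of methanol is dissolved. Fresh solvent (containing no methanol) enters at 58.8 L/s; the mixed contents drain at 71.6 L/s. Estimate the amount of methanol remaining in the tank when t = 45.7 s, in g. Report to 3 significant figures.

0.0462 g

Total volume: dV/dt = Q_in − Q_out = -12.800 L/s, so V(t) = 1140 − 12.800 t and V(45.7) = 555.04 L.
Solute balance: dm/dt = 0 − Q_out C = −Q_out m/V(t).
Separate: dm/m = −Q_out dt/V(t) ⇒ ln(m/m₀) = −(Q_out/(Q_in−Q_out)) ln(V/V₀).
m = m₀ (V₀/V)^(Q_out/(Q_in−Q_out)) = 2.59 × (1140/555.04)^(-5.5938) = 0.046217 g.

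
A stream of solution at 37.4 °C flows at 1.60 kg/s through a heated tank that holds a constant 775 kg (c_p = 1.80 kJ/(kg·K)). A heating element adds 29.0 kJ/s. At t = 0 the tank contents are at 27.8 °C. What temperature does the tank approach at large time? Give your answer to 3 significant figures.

47.5 °C

M c_p dT/dt = ṁ c_p (T_in − T) + Q̇.
At steady state dT/dt = 0 ⇒ T_ss = T_in + Q̇/(ṁ c_p) = 37.4 + 29.0/(1.60·1.80) = 47.469 °C.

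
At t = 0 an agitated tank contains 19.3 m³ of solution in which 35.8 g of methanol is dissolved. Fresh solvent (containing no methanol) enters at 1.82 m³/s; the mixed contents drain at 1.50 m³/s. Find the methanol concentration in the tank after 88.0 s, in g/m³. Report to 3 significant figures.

Let m(t) be the amount of methanol. Volume: V(t) = V₀ + (Q_in − Q_out) t = 19.3 + 0.32000 t; V(88.0) = 47.460 m³.
Solute balance: dm/dt = 0 − Q_out C = −Q_out m/V(t).
dm/m = −Q_out dt/(V₀ + 0.32000 t); integrating gives ln(m/m₀) = −(Q_out/(Q_in−Q_out)) ln(V/V₀).
m = m₀ (V₀/V)^(Q_out/(Q_in−Q_out)) = 35.8 × (19.3/47.460)^(4.6875) = 0.52741 g.
C = m/V = 0.52741/47.460 = 0.011113 g/m³.

0.0111 g/m³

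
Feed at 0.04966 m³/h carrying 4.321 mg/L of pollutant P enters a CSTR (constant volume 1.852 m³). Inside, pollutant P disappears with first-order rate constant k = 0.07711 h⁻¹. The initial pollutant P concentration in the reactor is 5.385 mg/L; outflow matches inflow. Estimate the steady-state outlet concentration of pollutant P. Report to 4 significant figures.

1.115 mg/L

V dC/dt = Q(C_in − C) − k V C.
At steady state: 0 = Q C_in − (Q + kV) C_ss, so C_ss = Q C_in/(Q + kV).
C_ss = 0.04966·4.321/(0.04966 + 0.07711·1.852) = 0.214581/0.192468 = 1.11489 mg/L.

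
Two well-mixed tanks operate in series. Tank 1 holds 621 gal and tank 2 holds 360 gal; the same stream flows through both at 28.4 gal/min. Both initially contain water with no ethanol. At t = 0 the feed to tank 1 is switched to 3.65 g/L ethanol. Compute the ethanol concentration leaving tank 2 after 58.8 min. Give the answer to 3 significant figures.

Species balance on tank i: dCᵢ/dt = (Cᵢ₋₁ − Cᵢ)/τᵢ with τᵢ = Vᵢ/Q.
τ₁ = 621/28.4 = 21.866 min; τ₂ = 360/28.4 = 12.676 min.
Solving the cascade with C₁(0)=C₂(0)=0 gives C₂(t) = C_in[1 − (τ₁ e^(−t/τ₁) − τ₂ e^(−t/τ₂))/(τ₁ − τ₂)].
At t = 58.8: e^(−t/τ₁) = 0.067943, e^(−t/τ₂) = 0.0096706.
C₂ = 3.65·[1 − (21.866·0.067943 − 12.676·0.0096706)/(9.1901)] = 3.65·0.85168 = 3.1086 g/L.

3.11 g/L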